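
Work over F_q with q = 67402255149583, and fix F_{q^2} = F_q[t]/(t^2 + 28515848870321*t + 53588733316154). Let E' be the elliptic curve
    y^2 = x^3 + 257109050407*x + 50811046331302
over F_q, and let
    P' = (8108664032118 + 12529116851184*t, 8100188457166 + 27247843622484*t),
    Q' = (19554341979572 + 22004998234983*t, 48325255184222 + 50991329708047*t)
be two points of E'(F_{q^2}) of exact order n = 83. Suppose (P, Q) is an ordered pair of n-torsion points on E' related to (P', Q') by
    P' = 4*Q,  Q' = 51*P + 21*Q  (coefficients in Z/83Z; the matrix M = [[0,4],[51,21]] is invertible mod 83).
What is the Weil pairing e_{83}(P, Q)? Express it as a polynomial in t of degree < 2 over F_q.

59414651741016 + 5696042050140*t

Since e_{83}(P,P)=e_{83}(Q,Q)=1 and e_{83}(Q,P)=e_{83}(P,Q)^{-1}, expanding e_{83}(4*Q,51*P + 21*Q) leaves e(P,Q)^det(M).
det(M) mod 83 = 45; its inverse in (Z/83)^* is 24 (check: 45*24 mod 83 = 1).
7-bit Miller (1010011) on E'/F_{67402255149583} with a'=257109050407, b'=50811046331302: accumulate tangent/chord ratios at Q'+S and P'+S'.
The quotient is 28065296805452 + 17306593324690*t.
Hence e(P,Q) = 59414651741016 + 5696042050140*t in F_{67402255149583^2}^*.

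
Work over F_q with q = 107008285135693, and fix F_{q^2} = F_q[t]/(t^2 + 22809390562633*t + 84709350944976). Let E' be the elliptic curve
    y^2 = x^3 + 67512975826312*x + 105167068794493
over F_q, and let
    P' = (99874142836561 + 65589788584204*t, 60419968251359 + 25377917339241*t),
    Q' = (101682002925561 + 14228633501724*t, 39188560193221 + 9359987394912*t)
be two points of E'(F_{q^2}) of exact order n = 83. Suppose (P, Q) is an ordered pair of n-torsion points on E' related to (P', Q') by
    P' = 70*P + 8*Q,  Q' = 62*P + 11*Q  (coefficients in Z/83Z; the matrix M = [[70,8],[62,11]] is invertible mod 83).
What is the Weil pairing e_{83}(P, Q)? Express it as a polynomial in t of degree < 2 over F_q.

61855240384480 + 41811315097777*t

The 83-Weil pairing on E[83] over F_{107008285135693} is alternating-bilinear: e_{83}(P',Q') = e_{83}(P,Q)^det(M).
Hence e(P,Q) = e(P',Q')^{10} where 10 = 25^{-1} mod 83.
Build f_{83,P'} and f_{83,Q'} via the 7-bit ladder of 83=1010011_2; evaluate at shifted divisors; quotient in F_{107008285135693^2}.
Result: e(P',Q') = 3022008646488 + 4986568972373*t.
e_{83}(P,Q) = (3022008646488 + 4986568972373*t)^{10} = 61855240384480 + 41811315097777*t.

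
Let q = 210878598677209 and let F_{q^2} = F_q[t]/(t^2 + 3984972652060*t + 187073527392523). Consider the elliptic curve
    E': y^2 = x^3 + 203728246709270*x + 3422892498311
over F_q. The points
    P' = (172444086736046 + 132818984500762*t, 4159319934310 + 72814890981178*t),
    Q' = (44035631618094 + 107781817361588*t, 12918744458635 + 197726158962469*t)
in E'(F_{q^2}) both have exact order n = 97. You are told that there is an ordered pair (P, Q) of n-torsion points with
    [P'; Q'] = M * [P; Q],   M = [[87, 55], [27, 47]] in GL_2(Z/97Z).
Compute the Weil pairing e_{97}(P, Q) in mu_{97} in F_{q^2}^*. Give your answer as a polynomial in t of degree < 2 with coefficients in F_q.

175807952816103 + 67315939537244*t

Since e_{97}(P,P)=e_{97}(Q,Q)=1 and e_{97}(Q,P)=e_{97}(P,Q)^{-1}, expanding e_{97}(87*P + 55*Q,27*P + 47*Q) leaves e(P,Q)^det(M).
So e_{97}(P,Q) = e_{97}(P',Q')^{84}, since 82*84 = 1 mod 97.
Build f_{97,P'} and f_{97,Q'} via the 7-bit ladder of 97=1100001_2; evaluate at shifted divisors; quotient in F_{210878598677209^2}.
The quotient is 190282606128220 + 189854292699659*t.
(190282606128220 + 189854292699659*t)^{84} mod (210878598677209,f) = 175807952816103 + 67315939537244*t.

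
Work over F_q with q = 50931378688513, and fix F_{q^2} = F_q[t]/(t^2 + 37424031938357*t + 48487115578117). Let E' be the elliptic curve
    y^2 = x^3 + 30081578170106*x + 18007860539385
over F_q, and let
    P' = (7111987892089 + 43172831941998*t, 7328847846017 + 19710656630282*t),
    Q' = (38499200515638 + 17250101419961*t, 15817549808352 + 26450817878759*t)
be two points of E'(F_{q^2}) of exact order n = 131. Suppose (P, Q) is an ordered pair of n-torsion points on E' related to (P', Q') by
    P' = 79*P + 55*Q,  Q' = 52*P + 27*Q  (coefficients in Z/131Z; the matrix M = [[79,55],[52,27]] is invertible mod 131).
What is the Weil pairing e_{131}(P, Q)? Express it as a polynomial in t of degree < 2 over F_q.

e_{131} is bilinear + alternating on E[131], so e_{131}(79*P + 55*Q, 52*P + 27*Q) = e_{131}(P,Q)^(79*27-55*52).
So e_{131}(P,Q) = e_{131}(P',Q')^{20}, since 59*20 = 1 mod 131.
Miller loop for e_{131} over F_{50931378688513^2}: bits of 131 = 10000011; 7 double steps + 2 add steps, l/v at each.
The quotient is 41378243567898 + 39341559321574*t.
Finally e_{131}(P,Q) = 6203344885871 + 49463431358222*t.

6203344885871 + 49463431358222*t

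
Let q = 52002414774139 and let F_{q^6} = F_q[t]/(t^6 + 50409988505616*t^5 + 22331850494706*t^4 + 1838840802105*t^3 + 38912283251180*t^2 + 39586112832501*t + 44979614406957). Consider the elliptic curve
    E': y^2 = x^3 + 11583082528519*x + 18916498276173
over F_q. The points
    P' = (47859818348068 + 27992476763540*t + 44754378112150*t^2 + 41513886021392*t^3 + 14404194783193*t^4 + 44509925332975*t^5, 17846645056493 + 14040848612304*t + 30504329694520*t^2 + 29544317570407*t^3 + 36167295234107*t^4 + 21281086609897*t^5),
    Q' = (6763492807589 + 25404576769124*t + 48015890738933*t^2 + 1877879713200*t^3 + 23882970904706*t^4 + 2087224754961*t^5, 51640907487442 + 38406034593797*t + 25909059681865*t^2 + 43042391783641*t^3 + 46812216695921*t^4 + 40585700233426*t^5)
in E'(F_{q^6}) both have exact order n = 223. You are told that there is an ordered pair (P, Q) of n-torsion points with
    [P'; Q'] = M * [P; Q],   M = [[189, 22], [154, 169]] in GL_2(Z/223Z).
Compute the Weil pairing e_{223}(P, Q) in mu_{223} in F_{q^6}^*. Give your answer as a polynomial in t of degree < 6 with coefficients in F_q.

Alternating bilinearity on E[223] (values in mu_{223} in F_{52002414774139^6}) gives e(P',Q') = e(P,Q)^det(M).
So e_{223}(P,Q) = e_{223}(P',Q')^{124}, since 9*124 = 1 mod 223.
Build f_{223,P'} and f_{223,Q'} via the 8-bit ladder of 223=11011111_2; evaluate at shifted divisors; quotient in F_{52002414774139^6}.
f_P(D_Q)/f_Q(D_P) = 11445912738878 + 1917220824025*t + 40387323910232*t^2 + 9923918050608*t^3 + 37855051713630*t^4 + 31964424079602*t^5.
(11445912738878 + 1917220824025*t + 40387323910232*t^2 + 9923918050608*t^3 + 37855051713630*t^4 + 31964424079602*t^5)^{124} mod (52002414774139,f) = 49233584787241 + 5390774838349*t + 9227627288286*t^2 + 31700512905312*t^3 + 12999681901898*t^4 + 34656676878562*t^5.

49233584787241 + 5390774838349*t + 9227627288286*t^2 + 31700512905312*t^3 + 12999681901898*t^4 + 34656676878562*t^5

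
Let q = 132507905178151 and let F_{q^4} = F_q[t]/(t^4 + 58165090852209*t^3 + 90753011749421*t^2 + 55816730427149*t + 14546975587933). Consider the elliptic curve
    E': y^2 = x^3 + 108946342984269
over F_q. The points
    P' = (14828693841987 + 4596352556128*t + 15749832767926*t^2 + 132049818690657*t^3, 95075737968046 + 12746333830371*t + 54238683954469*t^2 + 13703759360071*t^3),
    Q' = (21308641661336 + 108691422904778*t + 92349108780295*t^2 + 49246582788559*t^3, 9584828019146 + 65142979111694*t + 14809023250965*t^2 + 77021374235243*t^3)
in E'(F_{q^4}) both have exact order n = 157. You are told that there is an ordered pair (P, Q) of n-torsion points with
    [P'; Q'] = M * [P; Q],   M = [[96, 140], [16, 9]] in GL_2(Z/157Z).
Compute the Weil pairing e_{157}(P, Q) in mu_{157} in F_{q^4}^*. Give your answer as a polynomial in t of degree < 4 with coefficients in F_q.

Under M = [[96,140],[16,9]] in GL_2(Z/157), e_{157}(P',Q') = e_{157}(P,Q)^(96*9-140*16 mod 157).
det M = 96*9 - 140*16 = -1376 = 37 (mod 157); 37^{-1} = 17 (mod 157).
8-bit Miller (10011101) on E'/F_{132507905178151} with a'=0, b'=108946342984269: accumulate tangent/chord ratios at Q'+S and P'+S'.
Result: e(P',Q') = 7879148699203 + 129505800576703*t + 70060799902263*t^2 + 59171062881040*t^3.
Raise to 17: e(P,Q) = 80072891512827 + 70966284636924*t + 7818003287679*t^2 + 126508560658393*t^3 in mu_{157}.

80072891512827 + 70966284636924*t + 7818003287679*t^2 + 126508560658393*t^3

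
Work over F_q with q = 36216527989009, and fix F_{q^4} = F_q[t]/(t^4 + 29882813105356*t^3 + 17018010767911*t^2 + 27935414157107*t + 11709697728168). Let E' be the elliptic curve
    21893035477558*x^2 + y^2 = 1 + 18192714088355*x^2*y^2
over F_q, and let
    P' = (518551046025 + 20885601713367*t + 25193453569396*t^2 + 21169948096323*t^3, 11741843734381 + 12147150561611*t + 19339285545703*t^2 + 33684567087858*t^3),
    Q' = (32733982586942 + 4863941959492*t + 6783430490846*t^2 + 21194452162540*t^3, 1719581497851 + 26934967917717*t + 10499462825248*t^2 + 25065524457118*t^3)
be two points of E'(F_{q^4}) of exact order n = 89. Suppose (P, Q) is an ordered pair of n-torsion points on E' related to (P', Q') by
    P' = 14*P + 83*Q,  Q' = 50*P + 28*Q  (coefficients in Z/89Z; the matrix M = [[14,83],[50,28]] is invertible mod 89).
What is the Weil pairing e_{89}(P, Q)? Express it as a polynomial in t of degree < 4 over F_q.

Alternating bilinearity on E[89] (values in mu_{89} in F_{36216527989009^4}) gives e(P',Q') = e(P,Q)^det(M).
14*28 - 83*50 = -3758; reduced mod 89: det = 69, inverse 40.
Edwards->Montgomery: u=(1+y)/(1-y), v=u/x -> 4877440193551v^2=u^3+5703168429822u^2+u; then x_W=9979212344553u+24789222255490: y^2=x^3+3851493262753*x+21726553590196.
Run Miller on y^2=x^3+3851493262753*x+21726553590196 over F_{36216527989009}: ladder 1011001 (7 bits); e = f_P(D_Q)/f_Q(D_P).
So e_{89}(P',Q') = 28791390439664 + 6123654880673*t + 15376625439438*t^2 + 16289703004919*t^3.
(28791390439664 + 6123654880673*t + 15376625439438*t^2 + 16289703004919*t^3)^{40} mod (36216527989009,f) = 28510425608010 + 8267895885282*t + 1009472140064*t^2 + 15192376744428*t^3.

28510425608010 + 8267895885282*t + 1009472140064*t^2 + 15192376744428*t^3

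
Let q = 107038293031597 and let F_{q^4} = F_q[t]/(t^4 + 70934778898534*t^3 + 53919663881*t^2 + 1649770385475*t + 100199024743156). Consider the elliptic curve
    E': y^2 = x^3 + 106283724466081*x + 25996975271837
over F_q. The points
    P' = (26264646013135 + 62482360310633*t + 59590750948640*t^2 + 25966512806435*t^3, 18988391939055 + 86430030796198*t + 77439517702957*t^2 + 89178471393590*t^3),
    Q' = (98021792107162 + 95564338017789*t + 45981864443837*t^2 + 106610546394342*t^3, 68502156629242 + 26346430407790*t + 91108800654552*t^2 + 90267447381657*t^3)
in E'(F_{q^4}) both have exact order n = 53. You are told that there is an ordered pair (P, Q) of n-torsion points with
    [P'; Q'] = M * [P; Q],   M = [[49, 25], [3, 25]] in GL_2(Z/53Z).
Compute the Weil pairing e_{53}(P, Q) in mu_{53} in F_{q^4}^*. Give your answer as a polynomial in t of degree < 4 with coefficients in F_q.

Under M = [[49,25],[3,25]] in GL_2(Z/53), e_{53}(P',Q') = e_{53}(P,Q)^(49*25-25*3 mod 53).
Inverting 37 mod 53: 43. Thus e_{53}(P,Q) = e(P',Q')^{43}.
Miller loop for e_{53} over F_{107038293031597^4}: bits of 53 = 110101; 5 double steps + 3 add steps, l/v at each.
So e_{53}(P',Q') = 62817624560532 + 20254751373750*t + 50665962803276*t^2 + 60799267888879*t^3.
(62817624560532 + 20254751373750*t + 50665962803276*t^2 + 60799267888879*t^3)^{43} mod (107038293031597,f) = 56615658456944 + 1443602773915*t + 81495036588057*t^2 + 38480452665784*t^3.

56615658456944 + 1443602773915*t + 81495036588057*t^2 + 38480452665784*t^3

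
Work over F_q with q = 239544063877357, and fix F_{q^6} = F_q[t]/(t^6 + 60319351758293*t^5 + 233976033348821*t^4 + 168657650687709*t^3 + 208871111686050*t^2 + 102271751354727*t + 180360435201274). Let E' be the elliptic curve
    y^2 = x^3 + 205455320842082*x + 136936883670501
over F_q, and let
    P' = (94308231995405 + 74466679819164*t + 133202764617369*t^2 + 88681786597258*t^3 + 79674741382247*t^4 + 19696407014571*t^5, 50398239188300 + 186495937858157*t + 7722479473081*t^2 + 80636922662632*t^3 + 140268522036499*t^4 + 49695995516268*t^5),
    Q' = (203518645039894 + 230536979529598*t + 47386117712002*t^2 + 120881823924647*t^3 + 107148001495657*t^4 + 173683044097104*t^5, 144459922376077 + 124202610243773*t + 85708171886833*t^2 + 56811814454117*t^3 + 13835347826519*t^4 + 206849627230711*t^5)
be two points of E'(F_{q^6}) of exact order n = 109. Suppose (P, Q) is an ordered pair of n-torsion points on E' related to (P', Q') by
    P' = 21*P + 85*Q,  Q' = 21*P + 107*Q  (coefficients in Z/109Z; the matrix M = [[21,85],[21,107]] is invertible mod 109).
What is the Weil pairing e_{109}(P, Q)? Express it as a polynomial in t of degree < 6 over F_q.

The 109-Weil pairing on E[109] over F_{239544063877357} is alternating-bilinear: e_{109}(P',Q') = e_{109}(P,Q)^det(M).
Hence e(P,Q) = e(P',Q')^{21} where 21 = 26^{-1} mod 109.
Build f_{109,P'} and f_{109,Q'} via the 7-bit ladder of 109=1101101_2; evaluate at shifted divisors; quotient in F_{239544063877357^6}.
f_P(D_Q)/f_Q(D_P) = 161131413697083 + 235555919726751*t + 46544062990008*t^2 + 39295867955595*t^3 + 125734182867260*t^4 + 49350838202539*t^5.
Raise to 21: e(P,Q) = 215348565239381 + 62614706237411*t + 123258533199708*t^2 + 29779430422896*t^3 + 237966740507355*t^4 + 113194729490070*t^5 in mu_{109}.

215348565239381 + 62614706237411*t + 123258533199708*t^2 + 29779430422896*t^3 + 237966740507355*t^4 + 113194729490070*t^5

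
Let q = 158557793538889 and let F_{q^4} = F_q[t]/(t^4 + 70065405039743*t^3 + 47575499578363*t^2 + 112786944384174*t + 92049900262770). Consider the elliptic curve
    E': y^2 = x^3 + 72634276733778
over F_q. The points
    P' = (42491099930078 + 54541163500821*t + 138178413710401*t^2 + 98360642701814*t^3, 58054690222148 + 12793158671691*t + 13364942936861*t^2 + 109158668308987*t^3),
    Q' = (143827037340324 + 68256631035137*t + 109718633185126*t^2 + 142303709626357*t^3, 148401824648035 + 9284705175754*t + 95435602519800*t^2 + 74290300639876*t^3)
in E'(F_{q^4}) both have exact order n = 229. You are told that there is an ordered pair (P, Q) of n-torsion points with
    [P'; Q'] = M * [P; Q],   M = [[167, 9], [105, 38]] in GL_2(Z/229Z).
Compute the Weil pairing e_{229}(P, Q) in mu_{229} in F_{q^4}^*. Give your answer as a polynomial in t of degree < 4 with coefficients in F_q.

e_{229}(aP+bQ,cP+dQ) = e_{229}(P,Q)^(ad-bc); with (a,b,c,d)=(167,9,105,38) this gives the det-229 law.
So e_{229}(P,Q) = e_{229}(P',Q')^{94}, since 134*94 = 1 mod 229.
8-bit Miller (11100101) on E'/F_{158557793538889} with a'=0, b'=72634276733778: accumulate tangent/chord ratios at Q'+S and P'+S'.
f_P(D_Q)/f_Q(D_P) = 5767473060944 + 89995558266262*t + 28051739294102*t^2 + 27992274293723*t^3.
Thus e_{229}(P,Q) = 45276813467958 + 9321252201303*t + 46180052775669*t^2 + 8300472733076*t^3.

45276813467958 + 9321252201303*t + 46180052775669*t^2 + 8300472733076*t^3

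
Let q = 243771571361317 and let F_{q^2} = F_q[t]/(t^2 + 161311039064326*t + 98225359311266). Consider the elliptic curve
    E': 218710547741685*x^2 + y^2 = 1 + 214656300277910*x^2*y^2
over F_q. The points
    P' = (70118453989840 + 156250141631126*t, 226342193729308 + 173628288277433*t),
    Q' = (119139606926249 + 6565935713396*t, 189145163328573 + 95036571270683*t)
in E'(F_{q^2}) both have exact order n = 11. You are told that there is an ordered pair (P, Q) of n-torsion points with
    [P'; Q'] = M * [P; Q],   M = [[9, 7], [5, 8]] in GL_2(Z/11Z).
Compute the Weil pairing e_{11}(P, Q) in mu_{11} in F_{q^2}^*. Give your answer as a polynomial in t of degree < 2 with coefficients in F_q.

Since e_{11}(P,P)=e_{11}(Q,Q)=1 and e_{11}(Q,P)=e_{11}(P,Q)^{-1}, expanding e_{11}(9*P + 7*Q,5*P + 8*Q) leaves e(P,Q)^det(M).
Hence e(P,Q) = e(P',Q')^{3} where 3 = 4^{-1} mod 11.
Edwards a_E,d_E -> Montgomery A=63037362315698,B=48719858861477 -> Weierstrass 50460390497717,121246993849890 via alpha=112856403230152,beta=61956454706273.
Run Miller on y^2=x^3+50460390497717*x+121246993849890 over F_{243771571361317}: ladder 1011 (4 bits); e = f_P(D_Q)/f_Q(D_P).
So e_{11}(P',Q') = 233168215548531 + 66986294323841*t.
(233168215548531 + 66986294323841*t)^{3} mod (243771571361317,f) = 220792075784410 + 184345433479440*t.

220792075784410 + 184345433479440*t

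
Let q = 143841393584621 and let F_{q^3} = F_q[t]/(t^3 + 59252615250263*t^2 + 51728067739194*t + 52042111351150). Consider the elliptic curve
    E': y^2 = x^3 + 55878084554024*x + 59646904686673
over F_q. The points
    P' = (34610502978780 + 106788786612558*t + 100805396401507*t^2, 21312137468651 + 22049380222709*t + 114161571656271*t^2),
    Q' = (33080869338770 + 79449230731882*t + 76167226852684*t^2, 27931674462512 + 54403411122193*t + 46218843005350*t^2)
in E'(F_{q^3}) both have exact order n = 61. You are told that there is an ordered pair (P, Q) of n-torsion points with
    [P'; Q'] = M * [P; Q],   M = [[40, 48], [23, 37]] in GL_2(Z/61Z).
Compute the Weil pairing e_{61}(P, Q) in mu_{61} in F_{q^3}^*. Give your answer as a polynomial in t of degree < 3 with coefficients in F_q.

e_{61}(aP+bQ,cP+dQ) = e_{61}(P,Q)^(ad-bc); with (a,b,c,d)=(40,48,23,37) this gives the det-61 law.
40*37 - 48*23 = 376; reduced mod 61: det = 10, inverse 55.
n = 61 = (111101)_2 (6 bits, wt 5); accumulate f_{61,P'}(Q'+S)/f_{61,P'}(S) along the 5-step ladder.
e_{61}(P',Q') = 23765391141356 + 48252459967369*t + 70322470393945*t^2.
(23765391141356 + 48252459967369*t + 70322470393945*t^2)^{55} mod (143841393584621,f) = 136786420998192 + 109655835234885*t + 80727882079998*t^2.

136786420998192 + 109655835234885*t + 80727882079998*t^2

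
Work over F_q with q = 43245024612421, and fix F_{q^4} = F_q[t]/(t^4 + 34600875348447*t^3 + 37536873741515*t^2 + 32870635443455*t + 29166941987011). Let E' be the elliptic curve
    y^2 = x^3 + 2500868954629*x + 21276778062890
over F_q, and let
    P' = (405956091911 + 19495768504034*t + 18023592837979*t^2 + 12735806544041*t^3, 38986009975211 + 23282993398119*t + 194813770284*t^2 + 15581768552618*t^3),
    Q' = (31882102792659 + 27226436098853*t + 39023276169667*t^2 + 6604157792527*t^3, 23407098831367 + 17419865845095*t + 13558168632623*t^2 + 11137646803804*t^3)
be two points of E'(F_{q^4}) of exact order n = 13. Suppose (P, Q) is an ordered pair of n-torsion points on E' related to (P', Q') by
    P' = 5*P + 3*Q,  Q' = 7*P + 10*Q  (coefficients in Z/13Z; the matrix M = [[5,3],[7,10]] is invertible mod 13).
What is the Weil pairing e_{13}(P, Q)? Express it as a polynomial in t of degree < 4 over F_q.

7604821815609 + 33965214800196*t + 4569397704677*t^2 + 5087827091339*t^3

Alternating bilinearity on E[13] (values in mu_{13} in F_{43245024612421^4}) gives e(P',Q') = e(P,Q)^det(M).
5*10 - 3*7 = 29; reduced mod 13: det = 3, inverse 9.
n = 13 = (1101)_2 (4 bits, wt 3); accumulate f_{13,P'}(Q'+S)/f_{13,P'}(S) along the 3-step ladder.
The quotient is 9721627826621 + 27135008156555*t + 1272227294817*t^2 + 21768792396945*t^3.
Hence e(P,Q) = 7604821815609 + 33965214800196*t + 4569397704677*t^2 + 5087827091339*t^3 in F_{43245024612421^4}^*.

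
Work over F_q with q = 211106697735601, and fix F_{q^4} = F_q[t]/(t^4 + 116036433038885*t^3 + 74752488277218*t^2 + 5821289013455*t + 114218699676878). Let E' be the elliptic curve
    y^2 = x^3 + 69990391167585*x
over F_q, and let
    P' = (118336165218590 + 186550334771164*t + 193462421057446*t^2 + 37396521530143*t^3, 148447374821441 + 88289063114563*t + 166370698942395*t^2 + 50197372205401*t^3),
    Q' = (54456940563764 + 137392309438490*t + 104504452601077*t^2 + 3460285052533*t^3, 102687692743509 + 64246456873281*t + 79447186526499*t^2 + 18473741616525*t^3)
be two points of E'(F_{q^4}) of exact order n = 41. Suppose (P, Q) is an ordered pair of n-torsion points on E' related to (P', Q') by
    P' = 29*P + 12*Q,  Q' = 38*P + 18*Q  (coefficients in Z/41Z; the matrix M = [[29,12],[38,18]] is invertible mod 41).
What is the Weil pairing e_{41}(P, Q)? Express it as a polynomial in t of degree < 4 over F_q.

e_{41}(aP+bQ,cP+dQ) = e_{41}(P,Q)^(ad-bc); with (a,b,c,d)=(29,12,38,18) this gives the det-41 law.
det M = 29*18 - 12*38 = 66 = 25 (mod 41); 25^{-1} = 23 (mod 41).
Run Miller on y^2=x^3+69990391167585*x over F_{211106697735601}: ladder 101001 (6 bits); e = f_P(D_Q)/f_Q(D_P).
Result: e(P',Q') = 207209630166845 + 140001745388025*t + 43906613332366*t^2 + 138232688462586*t^3.
Hence e(P,Q) = 102842482892083 + 155201615931688*t + 203920728211670*t^2 + 77584718819131*t^3 in F_{211106697735601^4}^*.

102842482892083 + 155201615931688*t + 203920728211670*t^2 + 77584718819131*t^3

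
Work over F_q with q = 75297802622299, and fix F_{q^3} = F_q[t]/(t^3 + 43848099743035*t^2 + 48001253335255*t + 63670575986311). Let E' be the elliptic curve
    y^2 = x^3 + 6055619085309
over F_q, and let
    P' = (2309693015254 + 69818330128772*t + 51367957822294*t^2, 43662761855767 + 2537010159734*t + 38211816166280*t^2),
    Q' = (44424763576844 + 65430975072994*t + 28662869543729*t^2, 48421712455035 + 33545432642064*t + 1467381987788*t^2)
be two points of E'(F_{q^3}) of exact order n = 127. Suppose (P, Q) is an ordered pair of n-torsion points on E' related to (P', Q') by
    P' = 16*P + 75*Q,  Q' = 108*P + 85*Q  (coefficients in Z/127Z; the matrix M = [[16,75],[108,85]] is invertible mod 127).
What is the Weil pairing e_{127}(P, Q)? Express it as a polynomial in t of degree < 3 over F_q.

61603460246022 + 1679147622737*t + 39668572296743*t^2

e_{127} is bilinear + alternating on E[127], so e_{127}(16*P + 75*Q, 108*P + 85*Q) = e_{127}(P,Q)^(16*85-75*108).
det M = 16*85 - 75*108 = -6740 = 118 (mod 127); 118^{-1} = 14 (mod 127).
Build f_{127,P'} and f_{127,Q'} via the 7-bit ladder of 127=1111111_2; evaluate at shifted divisors; quotient in F_{75297802622299^3}.
Miller gives e_{127}(P',Q') = 13865996584939 + 13465336171478*t + 45529946832305*t^2 in F_{75297802622299^3}.
e_{127}(P,Q) = (13865996584939 + 13465336171478*t + 45529946832305*t^2)^{14} = 61603460246022 + 1679147622737*t + 39668572296743*t^2.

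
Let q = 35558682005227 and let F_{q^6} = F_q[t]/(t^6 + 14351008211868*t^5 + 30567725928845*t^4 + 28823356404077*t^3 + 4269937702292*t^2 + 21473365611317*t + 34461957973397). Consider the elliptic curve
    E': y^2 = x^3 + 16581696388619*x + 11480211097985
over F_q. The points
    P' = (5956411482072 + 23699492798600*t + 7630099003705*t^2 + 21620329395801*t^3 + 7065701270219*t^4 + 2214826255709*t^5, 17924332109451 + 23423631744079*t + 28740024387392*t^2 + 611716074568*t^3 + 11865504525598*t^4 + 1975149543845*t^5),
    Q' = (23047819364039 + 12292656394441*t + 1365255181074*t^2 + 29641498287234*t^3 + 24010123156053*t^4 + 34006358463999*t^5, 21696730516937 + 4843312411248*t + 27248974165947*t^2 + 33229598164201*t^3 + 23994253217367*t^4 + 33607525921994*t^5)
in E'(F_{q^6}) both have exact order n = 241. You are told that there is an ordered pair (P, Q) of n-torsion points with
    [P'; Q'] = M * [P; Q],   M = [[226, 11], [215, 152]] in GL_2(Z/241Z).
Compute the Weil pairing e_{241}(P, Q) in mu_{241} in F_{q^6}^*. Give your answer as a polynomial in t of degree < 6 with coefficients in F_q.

e_{241}(aP+bQ,cP+dQ) = e_{241}(P,Q)^(ad-bc); with (a,b,c,d)=(226,11,215,152) this gives the det-241 law.
det(M) mod 241 = 175; its inverse in (Z/241)^* is 157 (check: 175*157 mod 241 = 1).
Miller loop for e_{241} over F_{35558682005227^6}: bits of 241 = 11110001; 7 double steps + 4 add steps, l/v at each.
f_P(D_Q)/f_Q(D_P) = 10909219927730 + 21981300609415*t + 27430913604129*t^2 + 35299129965574*t^3 + 10168420828934*t^4 + 3361837362369*t^5.
Hence e(P,Q) = 27107081229487 + 19982520722349*t + 32718237874012*t^2 + 20322481211529*t^3 + 20626711369900*t^4 + 25594566411460*t^5 in F_{35558682005227^6}^*.

27107081229487 + 19982520722349*t + 32718237874012*t^2 + 20322481211529*t^3 + 20626711369900*t^4 + 25594566411460*t^5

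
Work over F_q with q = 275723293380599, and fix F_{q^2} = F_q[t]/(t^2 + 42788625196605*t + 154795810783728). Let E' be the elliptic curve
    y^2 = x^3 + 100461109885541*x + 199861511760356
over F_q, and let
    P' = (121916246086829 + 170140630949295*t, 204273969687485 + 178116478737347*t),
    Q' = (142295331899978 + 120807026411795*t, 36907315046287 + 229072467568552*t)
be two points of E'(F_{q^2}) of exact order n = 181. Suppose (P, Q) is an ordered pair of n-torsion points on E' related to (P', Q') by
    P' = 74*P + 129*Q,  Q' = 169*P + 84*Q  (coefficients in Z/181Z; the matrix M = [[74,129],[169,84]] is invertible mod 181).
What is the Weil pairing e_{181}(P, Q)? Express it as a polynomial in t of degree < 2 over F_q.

Alternating bilinearity on E[181] (values in mu_{181} in F_{275723293380599^2}) gives e(P',Q') = e(P,Q)^det(M).
Hence e(P,Q) = e(P',Q')^{19} where 19 = 162^{-1} mod 181.
Double-and-add over 10110101: 8-1 doublings, 5-1 additions; each step l_{T,T}/v_{2T} or l_{T,P'}/v at Q'+S for random S.
The quotient is 92714124902783 + 121773960691939*t.
Finally e_{181}(P,Q) = 95370122735634 + 102113616990117*t.

95370122735634 + 102113616990117*t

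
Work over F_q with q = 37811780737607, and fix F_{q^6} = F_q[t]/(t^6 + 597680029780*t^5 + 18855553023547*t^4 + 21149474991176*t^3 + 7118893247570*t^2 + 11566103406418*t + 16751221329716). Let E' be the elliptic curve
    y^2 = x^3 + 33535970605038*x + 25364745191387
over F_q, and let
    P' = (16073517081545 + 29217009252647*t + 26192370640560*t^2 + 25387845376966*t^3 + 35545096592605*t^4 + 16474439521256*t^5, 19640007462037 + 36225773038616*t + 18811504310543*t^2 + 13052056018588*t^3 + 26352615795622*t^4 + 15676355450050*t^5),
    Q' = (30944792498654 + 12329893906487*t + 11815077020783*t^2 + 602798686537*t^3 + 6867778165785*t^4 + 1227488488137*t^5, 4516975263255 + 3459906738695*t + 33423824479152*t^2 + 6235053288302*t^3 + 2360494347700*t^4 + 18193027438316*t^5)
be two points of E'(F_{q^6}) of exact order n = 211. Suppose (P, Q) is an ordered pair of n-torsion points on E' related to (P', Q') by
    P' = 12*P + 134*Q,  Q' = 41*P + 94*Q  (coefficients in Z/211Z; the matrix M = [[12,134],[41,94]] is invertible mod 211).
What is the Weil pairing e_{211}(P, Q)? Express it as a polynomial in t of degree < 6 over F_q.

e_{211} is bilinear + alternating on E[211], so e_{211}(12*P + 134*Q, 41*P + 94*Q) = e_{211}(P,Q)^(12*94-134*41).
Inverting 65 mod 211: 13. Thus e_{211}(P,Q) = e(P',Q')^{13}.
n = 211 = (11010011)_2 (8 bits, wt 5); accumulate f_{211,P'}(Q'+S)/f_{211,P'}(S) along the 7-step ladder.
Miller gives e_{211}(P',Q') = 24846413387579 + 35643181062479*t + 8939213338341*t^2 + 33799796144147*t^3 + 9738639440013*t^4 + 18504719627016*t^5 in F_{37811780737607^6}.
Raise to 13: e(P,Q) = 28942655651513 + 34017423453528*t + 33004812901327*t^2 + 16049964616009*t^3 + 16673593606986*t^4 + 24960080995455*t^5 in mu_{211}.

28942655651513 + 34017423453528*t + 33004812901327*t^2 + 16049964616009*t^3 + 16673593606986*t^4 + 24960080995455*t^5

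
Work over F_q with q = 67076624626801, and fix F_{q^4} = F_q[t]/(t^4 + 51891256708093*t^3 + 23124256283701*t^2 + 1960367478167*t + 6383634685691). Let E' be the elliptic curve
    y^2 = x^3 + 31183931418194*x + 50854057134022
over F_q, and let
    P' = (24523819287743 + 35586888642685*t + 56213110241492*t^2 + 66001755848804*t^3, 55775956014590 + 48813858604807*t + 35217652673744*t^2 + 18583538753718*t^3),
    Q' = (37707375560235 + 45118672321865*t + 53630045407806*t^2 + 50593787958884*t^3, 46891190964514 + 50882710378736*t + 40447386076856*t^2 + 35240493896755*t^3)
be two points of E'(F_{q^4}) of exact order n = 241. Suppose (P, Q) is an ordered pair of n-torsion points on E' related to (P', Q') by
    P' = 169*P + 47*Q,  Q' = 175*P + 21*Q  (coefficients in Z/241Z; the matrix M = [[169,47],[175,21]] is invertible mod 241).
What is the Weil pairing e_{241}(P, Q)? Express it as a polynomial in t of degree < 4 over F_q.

The 241-Weil pairing on E[241] over F_{67076624626801} is alternating-bilinear: e_{241}(P',Q') = e_{241}(P,Q)^det(M).
det(M) mod 241 = 144; its inverse in (Z/241)^* is 159 (check: 144*159 mod 241 = 1).
8-bit Miller (11110001) on E'/F_{67076624626801} with a'=31183931418194, b'=50854057134022: accumulate tangent/chord ratios at Q'+S and P'+S'.
So e_{241}(P',Q') = 17260866667624 + 26023147870122*t + 40431424234565*t^2 + 46129927144556*t^3.
(17260866667624 + 26023147870122*t + 40431424234565*t^2 + 46129927144556*t^3)^{159} mod (67076624626801,f) = 41721129871738 + 23060619421904*t + 53749552606707*t^2 + 12513706342979*t^3.

41721129871738 + 23060619421904*t + 53749552606707*t^2 + 12513706342979*t^3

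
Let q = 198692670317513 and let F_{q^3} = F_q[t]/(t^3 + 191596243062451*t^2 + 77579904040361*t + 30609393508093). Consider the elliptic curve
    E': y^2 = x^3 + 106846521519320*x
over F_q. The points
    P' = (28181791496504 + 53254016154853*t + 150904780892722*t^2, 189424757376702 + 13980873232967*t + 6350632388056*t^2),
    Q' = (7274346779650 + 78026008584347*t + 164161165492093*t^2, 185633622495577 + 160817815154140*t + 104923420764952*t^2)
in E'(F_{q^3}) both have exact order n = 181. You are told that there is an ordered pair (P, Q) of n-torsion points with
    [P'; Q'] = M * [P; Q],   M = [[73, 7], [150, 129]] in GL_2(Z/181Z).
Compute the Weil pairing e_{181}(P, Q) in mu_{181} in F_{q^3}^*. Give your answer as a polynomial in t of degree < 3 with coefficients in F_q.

Alternating bilinearity on E[181] (values in mu_{181} in F_{198692670317513^3}) gives e(P',Q') = e(P,Q)^det(M).
Hence e(P,Q) = e(P',Q')^{53} where 53 = 41^{-1} mod 181.
8-bit Miller (10110101) on E'/F_{198692670317513} with a'=106846521519320, b'=0: accumulate tangent/chord ratios at Q'+S and P'+S'.
The quotient is 11784761437989 + 61069826793955*t + 98270594804554*t^2.
e_{181}(P,Q) = (11784761437989 + 61069826793955*t + 98270594804554*t^2)^{53} = 25104983857720 + 39823627962792*t + 50347253752943*t^2.

25104983857720 + 39823627962792*t + 50347253752943*t^2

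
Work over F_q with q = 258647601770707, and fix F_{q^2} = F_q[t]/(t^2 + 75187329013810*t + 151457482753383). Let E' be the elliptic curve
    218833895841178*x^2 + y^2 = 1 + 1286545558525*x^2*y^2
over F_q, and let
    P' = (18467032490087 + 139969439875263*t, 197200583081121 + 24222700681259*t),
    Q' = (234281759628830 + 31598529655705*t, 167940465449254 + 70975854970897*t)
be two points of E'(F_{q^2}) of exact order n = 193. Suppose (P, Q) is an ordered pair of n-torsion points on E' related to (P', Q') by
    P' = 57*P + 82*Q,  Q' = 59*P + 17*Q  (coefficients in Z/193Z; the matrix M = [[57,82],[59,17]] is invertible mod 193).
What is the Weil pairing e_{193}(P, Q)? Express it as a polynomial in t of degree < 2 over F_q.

225434929148806 + 116904391322058*t

Since e_{193}(P,P)=e_{193}(Q,Q)=1 and e_{193}(Q,P)=e_{193}(P,Q)^{-1}, expanding e_{193}(57*P + 82*Q,59*P + 17*Q) leaves e(P,Q)^det(M).
det(M) mod 193 = 184; its inverse in (Z/193)^* is 150 (check: 184*150 mod 193 = 1).
Map (x,y)_Ed via u=(1+y)/(1-y), v=(1+y)/((1-y)x) to Montgomery A=211153201146346,B=50755184202789; then to (a',b')=(40412622244484,211712396634574).
Double-and-add over 11000001: 8-1 doublings, 3-1 additions; each step l_{T,T}/v_{2T} or l_{T,P'}/v at Q'+S for random S.
Result: e(P',Q') = 95541484442754 + 204167813608137*t.
Thus e_{193}(P,Q) = 225434929148806 + 116904391322058*t.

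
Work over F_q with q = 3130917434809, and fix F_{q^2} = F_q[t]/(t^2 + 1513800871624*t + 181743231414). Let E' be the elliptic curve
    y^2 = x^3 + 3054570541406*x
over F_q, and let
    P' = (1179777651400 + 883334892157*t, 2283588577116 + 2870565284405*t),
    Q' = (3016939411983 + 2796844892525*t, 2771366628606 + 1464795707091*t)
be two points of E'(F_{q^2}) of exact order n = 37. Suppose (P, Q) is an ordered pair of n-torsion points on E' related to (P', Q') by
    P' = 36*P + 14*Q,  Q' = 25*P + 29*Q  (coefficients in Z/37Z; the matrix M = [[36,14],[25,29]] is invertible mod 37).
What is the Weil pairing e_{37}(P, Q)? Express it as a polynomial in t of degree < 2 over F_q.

Since e_{37}(P,P)=e_{37}(Q,Q)=1 and e_{37}(Q,P)=e_{37}(P,Q)^{-1}, expanding e_{37}(36*P + 14*Q,25*P + 29*Q) leaves e(P,Q)^det(M).
Hence e(P,Q) = e(P',Q')^{4} where 4 = 28^{-1} mod 37.
Build f_{37,P'} and f_{37,Q'} via the 6-bit ladder of 37=100101_2; evaluate at shifted divisors; quotient in F_{3130917434809^2}.
f_P(D_Q)/f_Q(D_P) = 464385607460 + 2052928848509*t.
Thus e_{37}(P,Q) = 984208871371 + 783979475184*t.

984208871371 + 783979475184*t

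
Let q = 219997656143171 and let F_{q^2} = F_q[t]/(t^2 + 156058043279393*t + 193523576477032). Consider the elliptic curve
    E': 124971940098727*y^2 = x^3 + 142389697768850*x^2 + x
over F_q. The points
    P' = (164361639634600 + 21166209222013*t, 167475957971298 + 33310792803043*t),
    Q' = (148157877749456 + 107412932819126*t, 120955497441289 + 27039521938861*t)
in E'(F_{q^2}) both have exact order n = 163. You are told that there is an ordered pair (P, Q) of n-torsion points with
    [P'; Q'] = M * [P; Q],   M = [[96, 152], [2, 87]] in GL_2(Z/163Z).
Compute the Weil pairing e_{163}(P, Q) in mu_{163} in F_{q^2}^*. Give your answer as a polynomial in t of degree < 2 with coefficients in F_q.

147410609882151 + 168932951270185*t

Under M = [[96,152],[2,87]] in GL_2(Z/163), e_{163}(P',Q') = e_{163}(P,Q)^(96*87-152*2 mod 163).
96*87 - 152*2 = 8048; reduced mod 163: det = 61, inverse 155.
Set x_W=64728671780089*u+200263559921615, y_W=64728671780089*v; then E': y_W^2=x_W^3+66421698731554*x_W+45755672109747.
Miller loop for e_{163} over F_{219997656143171^2}: bits of 163 = 10100011; 7 double steps + 3 add steps, l/v at each.
The quotient is 154501653872816 + 175532459988305*t.
e_{163}(P,Q) = (154501653872816 + 175532459988305*t)^{155} = 147410609882151 + 168932951270185*t.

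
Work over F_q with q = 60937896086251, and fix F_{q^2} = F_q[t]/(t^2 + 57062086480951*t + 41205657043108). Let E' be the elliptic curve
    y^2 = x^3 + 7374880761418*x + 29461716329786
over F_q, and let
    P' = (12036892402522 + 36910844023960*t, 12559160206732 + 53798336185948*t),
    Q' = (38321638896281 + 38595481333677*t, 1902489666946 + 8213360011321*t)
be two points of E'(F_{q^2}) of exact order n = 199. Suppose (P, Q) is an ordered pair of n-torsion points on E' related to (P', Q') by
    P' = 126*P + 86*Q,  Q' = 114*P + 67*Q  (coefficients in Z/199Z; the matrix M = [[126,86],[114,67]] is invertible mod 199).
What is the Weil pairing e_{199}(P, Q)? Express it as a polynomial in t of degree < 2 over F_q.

e_{199} is bilinear + alternating on E[199], so e_{199}(126*P + 86*Q, 114*P + 67*Q) = e_{199}(P,Q)^(126*67-86*114).
Hence e(P,Q) = e(P',Q')^{122} where 122 = 31^{-1} mod 199.
Double-and-add over 11000111: 8-1 doublings, 5-1 additions; each step l_{T,T}/v_{2T} or l_{T,P'}/v at Q'+S for random S.
e_{199}(P',Q') = 40336379901617 + 8772694245928*t.
Hence e(P,Q) = 23598146887951 + 22407838425703*t in F_{60937896086251^2}^*.

23598146887951 + 22407838425703*t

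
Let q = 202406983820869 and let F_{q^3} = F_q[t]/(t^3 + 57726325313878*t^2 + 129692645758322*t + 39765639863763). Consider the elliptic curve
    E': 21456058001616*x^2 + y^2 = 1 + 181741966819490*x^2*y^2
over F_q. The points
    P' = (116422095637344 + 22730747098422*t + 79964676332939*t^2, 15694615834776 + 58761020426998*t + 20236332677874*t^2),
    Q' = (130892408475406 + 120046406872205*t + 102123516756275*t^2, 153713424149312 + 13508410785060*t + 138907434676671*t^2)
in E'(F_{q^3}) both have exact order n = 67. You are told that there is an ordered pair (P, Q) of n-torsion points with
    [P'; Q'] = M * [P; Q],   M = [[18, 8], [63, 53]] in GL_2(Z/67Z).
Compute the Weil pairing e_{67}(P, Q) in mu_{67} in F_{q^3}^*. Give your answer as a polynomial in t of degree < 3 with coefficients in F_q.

Since e_{67}(P,P)=e_{67}(Q,Q)=1 and e_{67}(Q,P)=e_{67}(P,Q)^{-1}, expanding e_{67}(18*P + 8*Q,63*P + 53*Q) leaves e(P,Q)^det(M).
det(M) mod 67 = 48; its inverse in (Z/67)^* is 7 (check: 48*7 mod 67 = 1).
Edwards a_E,d_E -> Montgomery A=133639746235034,B=193141388232189 -> Weierstrass 55705012795327,191630617624494 via alpha=168804326684097,beta=61132014705966.
Double-and-add over 1000011: 7-1 doublings, 3-1 additions; each step l_{T,T}/v_{2T} or l_{T,P'}/v at Q'+S for random S.
Miller gives e_{67}(P',Q') = 128238274360350 + 145615345233090*t + 137392719923373*t^2 in F_{202406983820869^3}.
Finally e_{67}(P,Q) = 156719914277766 + 4482081436679*t + 159243854092223*t^2.

156719914277766 + 4482081436679*t + 159243854092223*t^2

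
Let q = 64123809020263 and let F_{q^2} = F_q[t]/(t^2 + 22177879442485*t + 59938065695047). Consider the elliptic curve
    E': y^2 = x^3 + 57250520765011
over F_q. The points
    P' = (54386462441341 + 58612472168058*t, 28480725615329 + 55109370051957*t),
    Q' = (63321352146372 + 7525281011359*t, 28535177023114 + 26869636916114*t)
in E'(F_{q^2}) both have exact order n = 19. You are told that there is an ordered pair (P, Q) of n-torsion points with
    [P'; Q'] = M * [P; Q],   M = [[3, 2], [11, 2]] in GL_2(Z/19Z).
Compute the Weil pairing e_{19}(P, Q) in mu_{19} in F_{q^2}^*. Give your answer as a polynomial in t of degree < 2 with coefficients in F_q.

58637649558732 + 39657900185252*t

The 19-Weil pairing on E[19] over F_{64123809020263} is alternating-bilinear: e_{19}(P',Q') = e_{19}(P,Q)^det(M).
3*2 - 2*11 = -16; reduced mod 19: det = 3, inverse 13.
5-bit Miller (10011) on E'/F_{64123809020263} with a'=0, b'=57250520765011: accumulate tangent/chord ratios at Q'+S and P'+S'.
f_P(D_Q)/f_Q(D_P) = 427372223158 + 52935656760198*t.
e_{19}(P,Q) = (427372223158 + 52935656760198*t)^{13} = 58637649558732 + 39657900185252*t.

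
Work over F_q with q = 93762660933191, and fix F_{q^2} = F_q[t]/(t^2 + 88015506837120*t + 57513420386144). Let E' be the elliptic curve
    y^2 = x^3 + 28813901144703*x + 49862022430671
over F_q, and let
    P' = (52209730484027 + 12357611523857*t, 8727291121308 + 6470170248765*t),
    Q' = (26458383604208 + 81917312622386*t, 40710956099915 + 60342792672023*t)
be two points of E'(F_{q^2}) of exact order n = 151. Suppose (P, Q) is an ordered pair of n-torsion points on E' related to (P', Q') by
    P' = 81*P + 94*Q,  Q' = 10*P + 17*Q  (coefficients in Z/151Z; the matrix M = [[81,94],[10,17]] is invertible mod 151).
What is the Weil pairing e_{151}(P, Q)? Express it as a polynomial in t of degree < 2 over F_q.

The 151-Weil pairing on E[151] over F_{93762660933191} is alternating-bilinear: e_{151}(P',Q') = e_{151}(P,Q)^det(M).
det M = 81*17 - 94*10 = 437 = 135 (mod 151); 135^{-1} = 66 (mod 151).
Double-and-add over 10010111: 8-1 doublings, 5-1 additions; each step l_{T,T}/v_{2T} or l_{T,P'}/v at Q'+S for random S.
e_{151}(P',Q') = 8918736767988 + 32511210592867*t.
Thus e_{151}(P,Q) = 22986338871730 + 51543433291906*t.

22986338871730 + 51543433291906*t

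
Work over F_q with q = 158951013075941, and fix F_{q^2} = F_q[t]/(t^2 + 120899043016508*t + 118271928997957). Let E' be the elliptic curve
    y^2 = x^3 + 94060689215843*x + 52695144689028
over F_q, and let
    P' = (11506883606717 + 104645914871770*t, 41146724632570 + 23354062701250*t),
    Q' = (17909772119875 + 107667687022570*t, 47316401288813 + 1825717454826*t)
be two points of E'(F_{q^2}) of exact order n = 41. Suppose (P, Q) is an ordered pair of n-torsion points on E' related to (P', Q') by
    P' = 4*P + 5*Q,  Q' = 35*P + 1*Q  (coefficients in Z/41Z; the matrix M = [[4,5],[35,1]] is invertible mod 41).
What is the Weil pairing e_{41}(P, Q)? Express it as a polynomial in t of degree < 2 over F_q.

38204144344216 + 12136401416197*t

Under M = [[4,5],[35,1]] in GL_2(Z/41), e_{41}(P',Q') = e_{41}(P,Q)^(4*1-5*35 mod 41).
Inverting 34 mod 41: 35. Thus e_{41}(P,Q) = e(P',Q')^{35}.
Build f_{41,P'} and f_{41,Q'} via the 6-bit ladder of 41=101001_2; evaluate at shifted divisors; quotient in F_{158951013075941^2}.
Miller gives e_{41}(P',Q') = 130449610203883 + 151375526162768*t in F_{158951013075941^2}.
Raise to 35: e(P,Q) = 38204144344216 + 12136401416197*t in mu_{41}.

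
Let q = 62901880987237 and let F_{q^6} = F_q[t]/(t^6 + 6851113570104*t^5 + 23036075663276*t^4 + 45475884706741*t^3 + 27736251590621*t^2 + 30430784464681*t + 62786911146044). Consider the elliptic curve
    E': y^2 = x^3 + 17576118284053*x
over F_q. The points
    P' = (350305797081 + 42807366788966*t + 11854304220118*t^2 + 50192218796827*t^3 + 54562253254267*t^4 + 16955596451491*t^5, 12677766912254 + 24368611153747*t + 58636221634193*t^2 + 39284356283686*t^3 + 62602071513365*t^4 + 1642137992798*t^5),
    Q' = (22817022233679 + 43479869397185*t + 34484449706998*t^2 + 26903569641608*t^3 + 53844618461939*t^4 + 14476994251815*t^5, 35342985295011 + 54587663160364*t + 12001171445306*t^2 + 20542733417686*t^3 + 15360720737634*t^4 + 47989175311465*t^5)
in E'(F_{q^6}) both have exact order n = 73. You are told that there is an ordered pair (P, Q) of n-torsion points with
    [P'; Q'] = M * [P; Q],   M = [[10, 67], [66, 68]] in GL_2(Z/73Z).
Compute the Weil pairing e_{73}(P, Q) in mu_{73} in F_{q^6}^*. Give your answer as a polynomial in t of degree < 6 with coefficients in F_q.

20908098541205 + 10710593877975*t + 23313388011979*t^2 + 57073050593424*t^3 + 46074833580747*t^4 + 4810643573352*t^5

Under M = [[10,67],[66,68]] in GL_2(Z/73), e_{73}(P',Q') = e_{73}(P,Q)^(10*68-67*66 mod 73).
So e_{73}(P,Q) = e_{73}(P',Q')^{23}, since 54*23 = 1 mod 73.
Miller loop for e_{73} over F_{62901880987237^6}: bits of 73 = 1001001; 6 double steps + 2 add steps, l/v at each.
e_{73}(P',Q') = 14206508696433 + 22644448462946*t + 33187825665458*t^2 + 25738466341386*t^3 + 60215753910965*t^4 + 43737180667989*t^5.
Raise to 23: e(P,Q) = 20908098541205 + 10710593877975*t + 23313388011979*t^2 + 57073050593424*t^3 + 46074833580747*t^4 + 4810643573352*t^5 in mu_{73}.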